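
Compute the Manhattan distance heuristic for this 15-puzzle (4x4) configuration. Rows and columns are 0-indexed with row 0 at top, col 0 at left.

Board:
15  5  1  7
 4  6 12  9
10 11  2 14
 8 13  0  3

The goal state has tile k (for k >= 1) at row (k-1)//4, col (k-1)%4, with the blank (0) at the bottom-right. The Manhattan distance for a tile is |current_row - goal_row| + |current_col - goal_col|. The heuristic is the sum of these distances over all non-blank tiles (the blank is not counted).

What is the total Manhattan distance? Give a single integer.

Tile 15: at (0,0), goal (3,2), distance |0-3|+|0-2| = 5
Tile 5: at (0,1), goal (1,0), distance |0-1|+|1-0| = 2
Tile 1: at (0,2), goal (0,0), distance |0-0|+|2-0| = 2
Tile 7: at (0,3), goal (1,2), distance |0-1|+|3-2| = 2
Tile 4: at (1,0), goal (0,3), distance |1-0|+|0-3| = 4
Tile 6: at (1,1), goal (1,1), distance |1-1|+|1-1| = 0
Tile 12: at (1,2), goal (2,3), distance |1-2|+|2-3| = 2
Tile 9: at (1,3), goal (2,0), distance |1-2|+|3-0| = 4
Tile 10: at (2,0), goal (2,1), distance |2-2|+|0-1| = 1
Tile 11: at (2,1), goal (2,2), distance |2-2|+|1-2| = 1
Tile 2: at (2,2), goal (0,1), distance |2-0|+|2-1| = 3
Tile 14: at (2,3), goal (3,1), distance |2-3|+|3-1| = 3
Tile 8: at (3,0), goal (1,3), distance |3-1|+|0-3| = 5
Tile 13: at (3,1), goal (3,0), distance |3-3|+|1-0| = 1
Tile 3: at (3,3), goal (0,2), distance |3-0|+|3-2| = 4
Sum: 5 + 2 + 2 + 2 + 4 + 0 + 2 + 4 + 1 + 1 + 3 + 3 + 5 + 1 + 4 = 39

Answer: 39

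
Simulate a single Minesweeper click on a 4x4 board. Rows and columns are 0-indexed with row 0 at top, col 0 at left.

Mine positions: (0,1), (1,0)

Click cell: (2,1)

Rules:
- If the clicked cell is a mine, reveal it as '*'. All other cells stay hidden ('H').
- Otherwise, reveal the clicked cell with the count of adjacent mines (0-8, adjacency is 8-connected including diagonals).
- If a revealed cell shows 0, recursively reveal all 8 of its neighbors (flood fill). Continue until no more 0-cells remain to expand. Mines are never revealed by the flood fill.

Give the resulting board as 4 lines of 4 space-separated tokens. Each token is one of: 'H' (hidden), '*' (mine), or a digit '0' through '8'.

H H H H
H H H H
H 1 H H
H H H H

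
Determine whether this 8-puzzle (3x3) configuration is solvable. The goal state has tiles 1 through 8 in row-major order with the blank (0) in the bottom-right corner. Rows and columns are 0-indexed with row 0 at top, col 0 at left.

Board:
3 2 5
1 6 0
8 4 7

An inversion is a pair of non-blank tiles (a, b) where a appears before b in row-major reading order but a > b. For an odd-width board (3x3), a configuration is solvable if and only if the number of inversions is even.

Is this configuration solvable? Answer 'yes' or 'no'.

Answer: yes

Derivation:
Inversions (pairs i<j in row-major order where tile[i] > tile[j] > 0): 8
8 is even, so the puzzle is solvable.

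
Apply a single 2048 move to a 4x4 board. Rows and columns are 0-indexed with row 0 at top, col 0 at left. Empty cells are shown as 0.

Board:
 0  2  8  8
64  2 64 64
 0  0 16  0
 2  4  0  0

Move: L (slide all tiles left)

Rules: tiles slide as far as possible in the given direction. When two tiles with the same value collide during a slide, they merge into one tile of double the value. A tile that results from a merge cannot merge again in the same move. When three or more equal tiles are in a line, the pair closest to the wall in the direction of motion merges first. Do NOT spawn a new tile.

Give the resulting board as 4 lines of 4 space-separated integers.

Answer:   2  16   0   0
 64   2 128   0
 16   0   0   0
  2   4   0   0

Derivation:
Slide left:
row 0: [0, 2, 8, 8] -> [2, 16, 0, 0]
row 1: [64, 2, 64, 64] -> [64, 2, 128, 0]
row 2: [0, 0, 16, 0] -> [16, 0, 0, 0]
row 3: [2, 4, 0, 0] -> [2, 4, 0, 0]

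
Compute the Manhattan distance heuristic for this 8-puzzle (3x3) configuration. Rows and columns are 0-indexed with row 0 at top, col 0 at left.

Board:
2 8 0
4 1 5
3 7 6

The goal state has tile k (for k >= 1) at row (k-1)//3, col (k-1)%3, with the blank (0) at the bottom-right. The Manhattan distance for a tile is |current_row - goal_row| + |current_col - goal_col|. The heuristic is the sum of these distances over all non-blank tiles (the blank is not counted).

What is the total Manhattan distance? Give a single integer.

Tile 2: at (0,0), goal (0,1), distance |0-0|+|0-1| = 1
Tile 8: at (0,1), goal (2,1), distance |0-2|+|1-1| = 2
Tile 4: at (1,0), goal (1,0), distance |1-1|+|0-0| = 0
Tile 1: at (1,1), goal (0,0), distance |1-0|+|1-0| = 2
Tile 5: at (1,2), goal (1,1), distance |1-1|+|2-1| = 1
Tile 3: at (2,0), goal (0,2), distance |2-0|+|0-2| = 4
Tile 7: at (2,1), goal (2,0), distance |2-2|+|1-0| = 1
Tile 6: at (2,2), goal (1,2), distance |2-1|+|2-2| = 1
Sum: 1 + 2 + 0 + 2 + 1 + 4 + 1 + 1 = 12

Answer: 12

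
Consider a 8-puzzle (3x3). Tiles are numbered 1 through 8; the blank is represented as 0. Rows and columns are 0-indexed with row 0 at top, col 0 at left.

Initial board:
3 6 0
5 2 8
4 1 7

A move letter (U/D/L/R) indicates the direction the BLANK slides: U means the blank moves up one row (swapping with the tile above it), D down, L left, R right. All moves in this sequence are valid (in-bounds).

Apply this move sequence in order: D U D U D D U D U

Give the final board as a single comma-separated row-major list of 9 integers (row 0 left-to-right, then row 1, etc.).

Answer: 3, 6, 8, 5, 2, 0, 4, 1, 7

Derivation:
After move 1 (D):
3 6 8
5 2 0
4 1 7

After move 2 (U):
3 6 0
5 2 8
4 1 7

After move 3 (D):
3 6 8
5 2 0
4 1 7

After move 4 (U):
3 6 0
5 2 8
4 1 7

After move 5 (D):
3 6 8
5 2 0
4 1 7

After move 6 (D):
3 6 8
5 2 7
4 1 0

After move 7 (U):
3 6 8
5 2 0
4 1 7

After move 8 (D):
3 6 8
5 2 7
4 1 0

After move 9 (U):
3 6 8
5 2 0
4 1 7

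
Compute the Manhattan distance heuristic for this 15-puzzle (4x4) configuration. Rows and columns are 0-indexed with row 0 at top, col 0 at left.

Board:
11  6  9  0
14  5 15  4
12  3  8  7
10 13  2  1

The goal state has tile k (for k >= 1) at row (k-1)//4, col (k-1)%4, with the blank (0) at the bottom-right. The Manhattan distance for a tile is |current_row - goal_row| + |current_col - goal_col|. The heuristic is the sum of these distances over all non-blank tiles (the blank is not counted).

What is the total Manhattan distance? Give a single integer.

Tile 11: (0,0)->(2,2) = 4
Tile 6: (0,1)->(1,1) = 1
Tile 9: (0,2)->(2,0) = 4
Tile 14: (1,0)->(3,1) = 3
Tile 5: (1,1)->(1,0) = 1
Tile 15: (1,2)->(3,2) = 2
Tile 4: (1,3)->(0,3) = 1
Tile 12: (2,0)->(2,3) = 3
Tile 3: (2,1)->(0,2) = 3
Tile 8: (2,2)->(1,3) = 2
Tile 7: (2,3)->(1,2) = 2
Tile 10: (3,0)->(2,1) = 2
Tile 13: (3,1)->(3,0) = 1
Tile 2: (3,2)->(0,1) = 4
Tile 1: (3,3)->(0,0) = 6
Sum: 4 + 1 + 4 + 3 + 1 + 2 + 1 + 3 + 3 + 2 + 2 + 2 + 1 + 4 + 6 = 39

Answer: 39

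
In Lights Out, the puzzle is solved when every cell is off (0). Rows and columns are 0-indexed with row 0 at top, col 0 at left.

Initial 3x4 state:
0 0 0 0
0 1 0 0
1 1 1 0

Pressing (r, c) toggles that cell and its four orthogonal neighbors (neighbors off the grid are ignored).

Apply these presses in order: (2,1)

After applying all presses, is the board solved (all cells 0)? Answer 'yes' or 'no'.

Answer: yes

Derivation:
After press 1 at (2,1):
0 0 0 0
0 0 0 0
0 0 0 0

Lights still on: 0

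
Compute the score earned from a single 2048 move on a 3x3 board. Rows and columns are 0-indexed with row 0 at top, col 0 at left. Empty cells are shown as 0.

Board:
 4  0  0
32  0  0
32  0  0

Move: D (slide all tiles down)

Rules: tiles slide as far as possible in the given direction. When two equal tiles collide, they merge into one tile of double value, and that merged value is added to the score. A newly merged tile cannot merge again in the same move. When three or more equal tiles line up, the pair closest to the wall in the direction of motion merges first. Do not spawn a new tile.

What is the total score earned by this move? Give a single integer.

Answer: 64

Derivation:
Slide down:
col 0: [4, 32, 32] -> [0, 4, 64]  score +64 (running 64)
col 1: [0, 0, 0] -> [0, 0, 0]  score +0 (running 64)
col 2: [0, 0, 0] -> [0, 0, 0]  score +0 (running 64)
Board after move:
 0  0  0
 4  0  0
64  0  0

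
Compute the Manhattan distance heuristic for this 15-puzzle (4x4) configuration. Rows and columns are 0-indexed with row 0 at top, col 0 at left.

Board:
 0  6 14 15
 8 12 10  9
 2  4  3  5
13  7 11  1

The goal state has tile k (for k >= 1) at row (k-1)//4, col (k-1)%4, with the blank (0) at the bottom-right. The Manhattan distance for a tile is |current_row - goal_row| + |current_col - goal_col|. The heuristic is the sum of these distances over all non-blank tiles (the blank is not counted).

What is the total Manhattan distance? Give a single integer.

Tile 6: at (0,1), goal (1,1), distance |0-1|+|1-1| = 1
Tile 14: at (0,2), goal (3,1), distance |0-3|+|2-1| = 4
Tile 15: at (0,3), goal (3,2), distance |0-3|+|3-2| = 4
Tile 8: at (1,0), goal (1,3), distance |1-1|+|0-3| = 3
Tile 12: at (1,1), goal (2,3), distance |1-2|+|1-3| = 3
Tile 10: at (1,2), goal (2,1), distance |1-2|+|2-1| = 2
Tile 9: at (1,3), goal (2,0), distance |1-2|+|3-0| = 4
Tile 2: at (2,0), goal (0,1), distance |2-0|+|0-1| = 3
Tile 4: at (2,1), goal (0,3), distance |2-0|+|1-3| = 4
Tile 3: at (2,2), goal (0,2), distance |2-0|+|2-2| = 2
Tile 5: at (2,3), goal (1,0), distance |2-1|+|3-0| = 4
Tile 13: at (3,0), goal (3,0), distance |3-3|+|0-0| = 0
Tile 7: at (3,1), goal (1,2), distance |3-1|+|1-2| = 3
Tile 11: at (3,2), goal (2,2), distance |3-2|+|2-2| = 1
Tile 1: at (3,3), goal (0,0), distance |3-0|+|3-0| = 6
Sum: 1 + 4 + 4 + 3 + 3 + 2 + 4 + 3 + 4 + 2 + 4 + 0 + 3 + 1 + 6 = 44

Answer: 44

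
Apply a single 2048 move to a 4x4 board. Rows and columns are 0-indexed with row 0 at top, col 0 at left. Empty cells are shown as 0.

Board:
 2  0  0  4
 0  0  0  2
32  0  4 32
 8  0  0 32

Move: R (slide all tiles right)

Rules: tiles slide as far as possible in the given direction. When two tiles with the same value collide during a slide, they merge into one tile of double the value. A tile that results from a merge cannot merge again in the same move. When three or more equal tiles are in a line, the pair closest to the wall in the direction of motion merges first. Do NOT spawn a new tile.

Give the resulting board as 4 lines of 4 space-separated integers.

Slide right:
row 0: [2, 0, 0, 4] -> [0, 0, 2, 4]
row 1: [0, 0, 0, 2] -> [0, 0, 0, 2]
row 2: [32, 0, 4, 32] -> [0, 32, 4, 32]
row 3: [8, 0, 0, 32] -> [0, 0, 8, 32]

Answer:  0  0  2  4
 0  0  0  2
 0 32  4 32
 0  0  8 32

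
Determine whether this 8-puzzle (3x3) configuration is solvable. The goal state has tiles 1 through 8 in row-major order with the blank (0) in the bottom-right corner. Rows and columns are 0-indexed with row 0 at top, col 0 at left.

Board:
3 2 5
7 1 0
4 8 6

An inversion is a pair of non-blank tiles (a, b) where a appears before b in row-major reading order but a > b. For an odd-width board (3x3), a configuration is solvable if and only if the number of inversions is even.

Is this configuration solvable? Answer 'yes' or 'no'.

Answer: no

Derivation:
Inversions (pairs i<j in row-major order where tile[i] > tile[j] > 0): 9
9 is odd, so the puzzle is not solvable.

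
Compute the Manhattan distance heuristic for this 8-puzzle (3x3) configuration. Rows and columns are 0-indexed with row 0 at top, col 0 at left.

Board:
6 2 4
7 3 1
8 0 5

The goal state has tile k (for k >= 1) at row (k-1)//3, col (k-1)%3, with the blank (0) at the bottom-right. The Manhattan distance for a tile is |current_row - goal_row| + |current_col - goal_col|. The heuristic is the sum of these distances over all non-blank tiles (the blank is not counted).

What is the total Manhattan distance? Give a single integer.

Tile 6: (0,0)->(1,2) = 3
Tile 2: (0,1)->(0,1) = 0
Tile 4: (0,2)->(1,0) = 3
Tile 7: (1,0)->(2,0) = 1
Tile 3: (1,1)->(0,2) = 2
Tile 1: (1,2)->(0,0) = 3
Tile 8: (2,0)->(2,1) = 1
Tile 5: (2,2)->(1,1) = 2
Sum: 3 + 0 + 3 + 1 + 2 + 3 + 1 + 2 = 15

Answer: 15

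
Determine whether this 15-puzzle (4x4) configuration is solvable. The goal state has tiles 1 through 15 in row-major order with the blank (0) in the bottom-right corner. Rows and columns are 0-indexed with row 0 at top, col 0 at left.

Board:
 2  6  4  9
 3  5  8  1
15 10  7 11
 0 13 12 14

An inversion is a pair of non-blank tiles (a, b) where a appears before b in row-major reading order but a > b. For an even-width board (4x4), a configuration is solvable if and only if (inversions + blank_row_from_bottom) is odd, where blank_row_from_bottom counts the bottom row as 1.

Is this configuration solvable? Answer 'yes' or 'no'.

Inversions: 24
Blank is in row 3 (0-indexed from top), which is row 1 counting from the bottom (bottom = 1).
24 + 1 = 25, which is odd, so the puzzle is solvable.

Answer: yes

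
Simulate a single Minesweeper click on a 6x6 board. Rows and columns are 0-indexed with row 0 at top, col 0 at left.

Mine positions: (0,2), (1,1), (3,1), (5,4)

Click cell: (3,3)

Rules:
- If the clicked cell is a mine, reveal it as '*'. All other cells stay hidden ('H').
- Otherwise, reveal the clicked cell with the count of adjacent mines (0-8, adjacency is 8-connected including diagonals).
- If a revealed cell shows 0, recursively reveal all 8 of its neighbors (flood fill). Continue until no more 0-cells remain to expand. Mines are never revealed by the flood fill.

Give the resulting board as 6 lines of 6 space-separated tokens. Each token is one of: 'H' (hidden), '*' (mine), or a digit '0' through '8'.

H H H 1 0 0
H H 2 1 0 0
H H 2 0 0 0
H H 1 0 0 0
H H 1 1 1 1
H H H H H H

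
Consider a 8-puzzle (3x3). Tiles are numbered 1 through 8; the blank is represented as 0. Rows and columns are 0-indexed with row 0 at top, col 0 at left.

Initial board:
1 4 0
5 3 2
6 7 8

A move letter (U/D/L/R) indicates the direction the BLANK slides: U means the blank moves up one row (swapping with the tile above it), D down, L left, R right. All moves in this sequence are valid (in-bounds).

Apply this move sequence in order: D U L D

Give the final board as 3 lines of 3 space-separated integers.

Answer: 1 3 4
5 0 2
6 7 8

Derivation:
After move 1 (D):
1 4 2
5 3 0
6 7 8

After move 2 (U):
1 4 0
5 3 2
6 7 8

After move 3 (L):
1 0 4
5 3 2
6 7 8

After move 4 (D):
1 3 4
5 0 2
6 7 8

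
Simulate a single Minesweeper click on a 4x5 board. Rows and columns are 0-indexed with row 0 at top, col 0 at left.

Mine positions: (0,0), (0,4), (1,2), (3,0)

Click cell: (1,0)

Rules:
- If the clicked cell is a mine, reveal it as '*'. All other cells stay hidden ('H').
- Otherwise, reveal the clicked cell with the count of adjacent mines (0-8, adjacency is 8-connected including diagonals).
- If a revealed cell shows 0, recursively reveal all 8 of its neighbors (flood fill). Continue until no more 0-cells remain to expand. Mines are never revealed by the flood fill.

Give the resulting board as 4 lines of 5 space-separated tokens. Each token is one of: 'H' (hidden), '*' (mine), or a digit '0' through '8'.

H H H H H
1 H H H H
H H H H H
H H H H H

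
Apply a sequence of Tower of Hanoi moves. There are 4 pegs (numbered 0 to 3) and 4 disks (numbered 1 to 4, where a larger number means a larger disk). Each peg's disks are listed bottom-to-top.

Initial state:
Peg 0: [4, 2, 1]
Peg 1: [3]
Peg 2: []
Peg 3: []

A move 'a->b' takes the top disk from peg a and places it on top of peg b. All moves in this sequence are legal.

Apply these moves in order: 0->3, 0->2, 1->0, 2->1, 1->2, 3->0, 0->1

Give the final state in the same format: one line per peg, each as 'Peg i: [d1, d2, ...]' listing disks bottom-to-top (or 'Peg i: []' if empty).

After move 1 (0->3):
Peg 0: [4, 2]
Peg 1: [3]
Peg 2: []
Peg 3: [1]

After move 2 (0->2):
Peg 0: [4]
Peg 1: [3]
Peg 2: [2]
Peg 3: [1]

After move 3 (1->0):
Peg 0: [4, 3]
Peg 1: []
Peg 2: [2]
Peg 3: [1]

After move 4 (2->1):
Peg 0: [4, 3]
Peg 1: [2]
Peg 2: []
Peg 3: [1]

After move 5 (1->2):
Peg 0: [4, 3]
Peg 1: []
Peg 2: [2]
Peg 3: [1]

After move 6 (3->0):
Peg 0: [4, 3, 1]
Peg 1: []
Peg 2: [2]
Peg 3: []

After move 7 (0->1):
Peg 0: [4, 3]
Peg 1: [1]
Peg 2: [2]
Peg 3: []

Answer: Peg 0: [4, 3]
Peg 1: [1]
Peg 2: [2]
Peg 3: []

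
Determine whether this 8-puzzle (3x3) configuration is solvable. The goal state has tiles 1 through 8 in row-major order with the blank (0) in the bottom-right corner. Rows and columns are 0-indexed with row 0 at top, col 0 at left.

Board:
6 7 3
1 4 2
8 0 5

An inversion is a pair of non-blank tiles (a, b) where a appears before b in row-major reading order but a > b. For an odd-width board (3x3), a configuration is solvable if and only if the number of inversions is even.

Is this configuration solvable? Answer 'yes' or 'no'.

Answer: yes

Derivation:
Inversions (pairs i<j in row-major order where tile[i] > tile[j] > 0): 14
14 is even, so the puzzle is solvable.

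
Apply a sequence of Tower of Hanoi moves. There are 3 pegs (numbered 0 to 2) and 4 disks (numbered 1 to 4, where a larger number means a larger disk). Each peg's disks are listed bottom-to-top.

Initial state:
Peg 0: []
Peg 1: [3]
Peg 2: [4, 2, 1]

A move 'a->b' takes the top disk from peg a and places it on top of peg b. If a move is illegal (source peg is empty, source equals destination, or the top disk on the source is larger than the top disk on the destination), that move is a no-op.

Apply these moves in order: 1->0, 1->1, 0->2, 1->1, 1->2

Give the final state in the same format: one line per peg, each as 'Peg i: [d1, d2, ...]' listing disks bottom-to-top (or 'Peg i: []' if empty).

After move 1 (1->0):
Peg 0: [3]
Peg 1: []
Peg 2: [4, 2, 1]

After move 2 (1->1):
Peg 0: [3]
Peg 1: []
Peg 2: [4, 2, 1]

After move 3 (0->2):
Peg 0: [3]
Peg 1: []
Peg 2: [4, 2, 1]

After move 4 (1->1):
Peg 0: [3]
Peg 1: []
Peg 2: [4, 2, 1]

After move 5 (1->2):
Peg 0: [3]
Peg 1: []
Peg 2: [4, 2, 1]

Answer: Peg 0: [3]
Peg 1: []
Peg 2: [4, 2, 1]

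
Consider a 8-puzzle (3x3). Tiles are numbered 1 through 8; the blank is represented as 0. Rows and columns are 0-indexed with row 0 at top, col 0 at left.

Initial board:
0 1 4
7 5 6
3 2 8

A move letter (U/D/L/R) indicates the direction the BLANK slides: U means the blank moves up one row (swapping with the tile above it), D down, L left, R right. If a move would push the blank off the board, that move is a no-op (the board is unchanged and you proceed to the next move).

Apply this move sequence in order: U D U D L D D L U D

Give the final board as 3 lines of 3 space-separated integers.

Answer: 7 1 4
3 5 6
0 2 8

Derivation:
After move 1 (U):
0 1 4
7 5 6
3 2 8

After move 2 (D):
7 1 4
0 5 6
3 2 8

After move 3 (U):
0 1 4
7 5 6
3 2 8

After move 4 (D):
7 1 4
0 5 6
3 2 8

After move 5 (L):
7 1 4
0 5 6
3 2 8

After move 6 (D):
7 1 4
3 5 6
0 2 8

After move 7 (D):
7 1 4
3 5 6
0 2 8

After move 8 (L):
7 1 4
3 5 6
0 2 8

After move 9 (U):
7 1 4
0 5 6
3 2 8

After move 10 (D):
7 1 4
3 5 6
0 2 8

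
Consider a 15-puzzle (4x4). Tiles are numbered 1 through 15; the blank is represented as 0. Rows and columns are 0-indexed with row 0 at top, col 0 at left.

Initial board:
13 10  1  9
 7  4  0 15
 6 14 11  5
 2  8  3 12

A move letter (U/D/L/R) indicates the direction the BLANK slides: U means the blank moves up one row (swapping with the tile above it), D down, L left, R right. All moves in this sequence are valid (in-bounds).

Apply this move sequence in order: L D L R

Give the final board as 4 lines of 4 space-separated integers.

After move 1 (L):
13 10  1  9
 7  0  4 15
 6 14 11  5
 2  8  3 12

After move 2 (D):
13 10  1  9
 7 14  4 15
 6  0 11  5
 2  8  3 12

After move 3 (L):
13 10  1  9
 7 14  4 15
 0  6 11  5
 2  8  3 12

After move 4 (R):
13 10  1  9
 7 14  4 15
 6  0 11  5
 2  8  3 12

Answer: 13 10  1  9
 7 14  4 15
 6  0 11  5
 2  8  3 12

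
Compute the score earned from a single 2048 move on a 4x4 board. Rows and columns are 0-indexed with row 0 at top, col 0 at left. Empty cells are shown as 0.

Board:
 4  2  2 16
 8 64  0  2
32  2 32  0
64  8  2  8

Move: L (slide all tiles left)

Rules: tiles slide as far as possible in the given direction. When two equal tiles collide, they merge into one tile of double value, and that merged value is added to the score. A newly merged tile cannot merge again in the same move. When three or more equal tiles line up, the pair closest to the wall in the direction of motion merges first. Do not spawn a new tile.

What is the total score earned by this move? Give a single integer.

Answer: 4

Derivation:
Slide left:
row 0: [4, 2, 2, 16] -> [4, 4, 16, 0]  score +4 (running 4)
row 1: [8, 64, 0, 2] -> [8, 64, 2, 0]  score +0 (running 4)
row 2: [32, 2, 32, 0] -> [32, 2, 32, 0]  score +0 (running 4)
row 3: [64, 8, 2, 8] -> [64, 8, 2, 8]  score +0 (running 4)
Board after move:
 4  4 16  0
 8 64  2  0
32  2 32  0
64  8  2  8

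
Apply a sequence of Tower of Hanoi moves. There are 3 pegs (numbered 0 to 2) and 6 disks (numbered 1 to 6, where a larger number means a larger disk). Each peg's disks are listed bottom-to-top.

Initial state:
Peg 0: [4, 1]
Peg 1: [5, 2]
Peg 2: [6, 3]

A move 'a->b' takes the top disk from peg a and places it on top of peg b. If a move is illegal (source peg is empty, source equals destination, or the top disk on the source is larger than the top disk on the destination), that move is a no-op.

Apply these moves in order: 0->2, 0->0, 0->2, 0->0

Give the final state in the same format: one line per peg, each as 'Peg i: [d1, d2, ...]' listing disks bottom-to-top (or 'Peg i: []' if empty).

After move 1 (0->2):
Peg 0: [4]
Peg 1: [5, 2]
Peg 2: [6, 3, 1]

After move 2 (0->0):
Peg 0: [4]
Peg 1: [5, 2]
Peg 2: [6, 3, 1]

After move 3 (0->2):
Peg 0: [4]
Peg 1: [5, 2]
Peg 2: [6, 3, 1]

After move 4 (0->0):
Peg 0: [4]
Peg 1: [5, 2]
Peg 2: [6, 3, 1]

Answer: Peg 0: [4]
Peg 1: [5, 2]
Peg 2: [6, 3, 1]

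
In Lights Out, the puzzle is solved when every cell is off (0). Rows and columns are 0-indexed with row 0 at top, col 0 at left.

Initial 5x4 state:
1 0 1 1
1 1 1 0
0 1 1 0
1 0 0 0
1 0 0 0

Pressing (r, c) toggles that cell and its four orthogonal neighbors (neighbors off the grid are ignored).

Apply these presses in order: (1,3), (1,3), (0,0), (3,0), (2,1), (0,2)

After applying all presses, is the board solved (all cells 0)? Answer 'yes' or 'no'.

After press 1 at (1,3):
1 0 1 0
1 1 0 1
0 1 1 1
1 0 0 0
1 0 0 0

After press 2 at (1,3):
1 0 1 1
1 1 1 0
0 1 1 0
1 0 0 0
1 0 0 0

After press 3 at (0,0):
0 1 1 1
0 1 1 0
0 1 1 0
1 0 0 0
1 0 0 0

After press 4 at (3,0):
0 1 1 1
0 1 1 0
1 1 1 0
0 1 0 0
0 0 0 0

After press 5 at (2,1):
0 1 1 1
0 0 1 0
0 0 0 0
0 0 0 0
0 0 0 0

After press 6 at (0,2):
0 0 0 0
0 0 0 0
0 0 0 0
0 0 0 0
0 0 0 0

Lights still on: 0

Answer: yes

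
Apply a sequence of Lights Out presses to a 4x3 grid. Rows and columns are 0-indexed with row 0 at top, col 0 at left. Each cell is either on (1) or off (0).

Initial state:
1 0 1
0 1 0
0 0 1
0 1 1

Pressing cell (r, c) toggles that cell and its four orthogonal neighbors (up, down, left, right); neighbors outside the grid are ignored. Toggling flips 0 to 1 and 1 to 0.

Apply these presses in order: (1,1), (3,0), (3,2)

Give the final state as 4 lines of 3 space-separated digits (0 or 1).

After press 1 at (1,1):
1 1 1
1 0 1
0 1 1
0 1 1

After press 2 at (3,0):
1 1 1
1 0 1
1 1 1
1 0 1

After press 3 at (3,2):
1 1 1
1 0 1
1 1 0
1 1 0

Answer: 1 1 1
1 0 1
1 1 0
1 1 0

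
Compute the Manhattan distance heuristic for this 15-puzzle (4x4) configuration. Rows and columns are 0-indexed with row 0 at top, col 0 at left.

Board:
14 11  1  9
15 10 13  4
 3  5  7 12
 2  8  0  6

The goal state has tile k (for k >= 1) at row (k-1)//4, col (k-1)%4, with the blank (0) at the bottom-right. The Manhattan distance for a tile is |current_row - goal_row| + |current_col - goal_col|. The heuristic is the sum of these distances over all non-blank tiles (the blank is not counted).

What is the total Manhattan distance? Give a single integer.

Tile 14: at (0,0), goal (3,1), distance |0-3|+|0-1| = 4
Tile 11: at (0,1), goal (2,2), distance |0-2|+|1-2| = 3
Tile 1: at (0,2), goal (0,0), distance |0-0|+|2-0| = 2
Tile 9: at (0,3), goal (2,0), distance |0-2|+|3-0| = 5
Tile 15: at (1,0), goal (3,2), distance |1-3|+|0-2| = 4
Tile 10: at (1,1), goal (2,1), distance |1-2|+|1-1| = 1
Tile 13: at (1,2), goal (3,0), distance |1-3|+|2-0| = 4
Tile 4: at (1,3), goal (0,3), distance |1-0|+|3-3| = 1
Tile 3: at (2,0), goal (0,2), distance |2-0|+|0-2| = 4
Tile 5: at (2,1), goal (1,0), distance |2-1|+|1-0| = 2
Tile 7: at (2,2), goal (1,2), distance |2-1|+|2-2| = 1
Tile 12: at (2,3), goal (2,3), distance |2-2|+|3-3| = 0
Tile 2: at (3,0), goal (0,1), distance |3-0|+|0-1| = 4
Tile 8: at (3,1), goal (1,3), distance |3-1|+|1-3| = 4
Tile 6: at (3,3), goal (1,1), distance |3-1|+|3-1| = 4
Sum: 4 + 3 + 2 + 5 + 4 + 1 + 4 + 1 + 4 + 2 + 1 + 0 + 4 + 4 + 4 = 43

Answer: 43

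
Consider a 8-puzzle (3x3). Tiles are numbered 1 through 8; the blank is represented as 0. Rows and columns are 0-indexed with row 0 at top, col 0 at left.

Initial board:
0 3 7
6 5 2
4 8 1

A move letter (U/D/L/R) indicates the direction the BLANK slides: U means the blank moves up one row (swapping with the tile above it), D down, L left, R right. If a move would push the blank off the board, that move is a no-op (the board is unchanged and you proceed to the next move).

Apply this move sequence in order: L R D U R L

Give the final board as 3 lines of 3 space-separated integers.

After move 1 (L):
0 3 7
6 5 2
4 8 1

After move 2 (R):
3 0 7
6 5 2
4 8 1

After move 3 (D):
3 5 7
6 0 2
4 8 1

After move 4 (U):
3 0 7
6 5 2
4 8 1

After move 5 (R):
3 7 0
6 5 2
4 8 1

After move 6 (L):
3 0 7
6 5 2
4 8 1

Answer: 3 0 7
6 5 2
4 8 1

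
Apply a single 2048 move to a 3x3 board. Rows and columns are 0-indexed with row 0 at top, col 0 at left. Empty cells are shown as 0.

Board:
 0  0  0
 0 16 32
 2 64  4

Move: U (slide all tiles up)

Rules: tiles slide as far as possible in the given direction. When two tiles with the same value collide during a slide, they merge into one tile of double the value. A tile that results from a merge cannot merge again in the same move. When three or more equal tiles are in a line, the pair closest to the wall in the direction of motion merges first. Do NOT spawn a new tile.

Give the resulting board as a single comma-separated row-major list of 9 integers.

Slide up:
col 0: [0, 0, 2] -> [2, 0, 0]
col 1: [0, 16, 64] -> [16, 64, 0]
col 2: [0, 32, 4] -> [32, 4, 0]

Answer: 2, 16, 32, 0, 64, 4, 0, 0, 0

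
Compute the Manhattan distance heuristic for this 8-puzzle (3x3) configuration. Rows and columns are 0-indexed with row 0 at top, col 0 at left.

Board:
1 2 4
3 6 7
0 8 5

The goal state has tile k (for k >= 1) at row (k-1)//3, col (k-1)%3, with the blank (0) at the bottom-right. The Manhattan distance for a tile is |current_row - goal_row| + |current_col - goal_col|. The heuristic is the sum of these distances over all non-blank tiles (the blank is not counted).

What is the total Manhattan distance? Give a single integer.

Tile 1: (0,0)->(0,0) = 0
Tile 2: (0,1)->(0,1) = 0
Tile 4: (0,2)->(1,0) = 3
Tile 3: (1,0)->(0,2) = 3
Tile 6: (1,1)->(1,2) = 1
Tile 7: (1,2)->(2,0) = 3
Tile 8: (2,1)->(2,1) = 0
Tile 5: (2,2)->(1,1) = 2
Sum: 0 + 0 + 3 + 3 + 1 + 3 + 0 + 2 = 12

Answer: 12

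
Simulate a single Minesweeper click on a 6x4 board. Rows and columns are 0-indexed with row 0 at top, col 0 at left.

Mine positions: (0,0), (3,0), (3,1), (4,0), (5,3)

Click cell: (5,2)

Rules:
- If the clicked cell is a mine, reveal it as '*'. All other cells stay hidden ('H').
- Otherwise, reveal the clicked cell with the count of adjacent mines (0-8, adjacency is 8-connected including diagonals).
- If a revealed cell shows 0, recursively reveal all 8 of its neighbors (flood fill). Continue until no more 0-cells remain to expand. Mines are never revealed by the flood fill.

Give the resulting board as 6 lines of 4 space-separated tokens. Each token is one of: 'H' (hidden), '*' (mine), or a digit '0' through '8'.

H H H H
H H H H
H H H H
H H H H
H H H H
H H 1 H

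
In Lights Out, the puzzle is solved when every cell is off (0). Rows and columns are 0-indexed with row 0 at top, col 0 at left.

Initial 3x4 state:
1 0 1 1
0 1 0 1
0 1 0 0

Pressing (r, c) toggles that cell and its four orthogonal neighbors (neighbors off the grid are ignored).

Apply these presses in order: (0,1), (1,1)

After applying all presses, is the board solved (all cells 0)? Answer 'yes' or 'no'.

Answer: no

Derivation:
After press 1 at (0,1):
0 1 0 1
0 0 0 1
0 1 0 0

After press 2 at (1,1):
0 0 0 1
1 1 1 1
0 0 0 0

Lights still on: 5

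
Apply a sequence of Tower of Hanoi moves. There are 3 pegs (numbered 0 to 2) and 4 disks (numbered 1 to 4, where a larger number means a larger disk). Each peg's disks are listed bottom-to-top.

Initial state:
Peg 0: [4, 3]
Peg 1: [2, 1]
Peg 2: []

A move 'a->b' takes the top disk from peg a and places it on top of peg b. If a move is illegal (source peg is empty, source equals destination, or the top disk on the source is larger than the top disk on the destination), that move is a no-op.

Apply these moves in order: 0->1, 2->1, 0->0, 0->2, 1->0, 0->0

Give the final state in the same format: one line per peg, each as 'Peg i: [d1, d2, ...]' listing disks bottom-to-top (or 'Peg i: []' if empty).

After move 1 (0->1):
Peg 0: [4, 3]
Peg 1: [2, 1]
Peg 2: []

After move 2 (2->1):
Peg 0: [4, 3]
Peg 1: [2, 1]
Peg 2: []

After move 3 (0->0):
Peg 0: [4, 3]
Peg 1: [2, 1]
Peg 2: []

After move 4 (0->2):
Peg 0: [4]
Peg 1: [2, 1]
Peg 2: [3]

After move 5 (1->0):
Peg 0: [4, 1]
Peg 1: [2]
Peg 2: [3]

After move 6 (0->0):
Peg 0: [4, 1]
Peg 1: [2]
Peg 2: [3]

Answer: Peg 0: [4, 1]
Peg 1: [2]
Peg 2: [3]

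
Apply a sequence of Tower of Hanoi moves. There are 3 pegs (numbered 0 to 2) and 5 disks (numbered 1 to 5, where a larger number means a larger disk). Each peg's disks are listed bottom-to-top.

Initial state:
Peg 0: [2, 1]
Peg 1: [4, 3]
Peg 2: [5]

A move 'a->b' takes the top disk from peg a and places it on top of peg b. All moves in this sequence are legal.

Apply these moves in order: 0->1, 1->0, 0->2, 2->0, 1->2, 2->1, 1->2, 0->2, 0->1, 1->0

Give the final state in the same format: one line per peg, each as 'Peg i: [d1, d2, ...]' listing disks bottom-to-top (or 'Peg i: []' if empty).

After move 1 (0->1):
Peg 0: [2]
Peg 1: [4, 3, 1]
Peg 2: [5]

After move 2 (1->0):
Peg 0: [2, 1]
Peg 1: [4, 3]
Peg 2: [5]

After move 3 (0->2):
Peg 0: [2]
Peg 1: [4, 3]
Peg 2: [5, 1]

After move 4 (2->0):
Peg 0: [2, 1]
Peg 1: [4, 3]
Peg 2: [5]

After move 5 (1->2):
Peg 0: [2, 1]
Peg 1: [4]
Peg 2: [5, 3]

After move 6 (2->1):
Peg 0: [2, 1]
Peg 1: [4, 3]
Peg 2: [5]

After move 7 (1->2):
Peg 0: [2, 1]
Peg 1: [4]
Peg 2: [5, 3]

After move 8 (0->2):
Peg 0: [2]
Peg 1: [4]
Peg 2: [5, 3, 1]

After move 9 (0->1):
Peg 0: []
Peg 1: [4, 2]
Peg 2: [5, 3, 1]

After move 10 (1->0):
Peg 0: [2]
Peg 1: [4]
Peg 2: [5, 3, 1]

Answer: Peg 0: [2]
Peg 1: [4]
Peg 2: [5, 3, 1]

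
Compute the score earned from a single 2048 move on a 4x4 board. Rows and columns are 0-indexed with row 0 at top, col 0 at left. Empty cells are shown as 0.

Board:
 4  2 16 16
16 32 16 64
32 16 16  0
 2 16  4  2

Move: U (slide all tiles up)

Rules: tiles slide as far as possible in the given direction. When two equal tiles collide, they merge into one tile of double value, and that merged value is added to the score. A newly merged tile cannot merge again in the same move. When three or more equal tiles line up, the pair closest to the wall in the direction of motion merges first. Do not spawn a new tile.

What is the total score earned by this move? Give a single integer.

Slide up:
col 0: [4, 16, 32, 2] -> [4, 16, 32, 2]  score +0 (running 0)
col 1: [2, 32, 16, 16] -> [2, 32, 32, 0]  score +32 (running 32)
col 2: [16, 16, 16, 4] -> [32, 16, 4, 0]  score +32 (running 64)
col 3: [16, 64, 0, 2] -> [16, 64, 2, 0]  score +0 (running 64)
Board after move:
 4  2 32 16
16 32 16 64
32 32  4  2
 2  0  0  0

Answer: 64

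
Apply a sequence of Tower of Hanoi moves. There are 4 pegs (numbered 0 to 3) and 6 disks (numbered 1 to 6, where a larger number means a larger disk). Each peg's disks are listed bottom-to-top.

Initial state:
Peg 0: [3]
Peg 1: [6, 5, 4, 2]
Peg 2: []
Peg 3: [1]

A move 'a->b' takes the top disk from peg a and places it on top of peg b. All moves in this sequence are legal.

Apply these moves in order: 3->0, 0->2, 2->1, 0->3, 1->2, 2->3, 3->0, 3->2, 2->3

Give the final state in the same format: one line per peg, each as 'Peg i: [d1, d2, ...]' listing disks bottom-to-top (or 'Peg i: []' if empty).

After move 1 (3->0):
Peg 0: [3, 1]
Peg 1: [6, 5, 4, 2]
Peg 2: []
Peg 3: []

After move 2 (0->2):
Peg 0: [3]
Peg 1: [6, 5, 4, 2]
Peg 2: [1]
Peg 3: []

After move 3 (2->1):
Peg 0: [3]
Peg 1: [6, 5, 4, 2, 1]
Peg 2: []
Peg 3: []

After move 4 (0->3):
Peg 0: []
Peg 1: [6, 5, 4, 2, 1]
Peg 2: []
Peg 3: [3]

After move 5 (1->2):
Peg 0: []
Peg 1: [6, 5, 4, 2]
Peg 2: [1]
Peg 3: [3]

After move 6 (2->3):
Peg 0: []
Peg 1: [6, 5, 4, 2]
Peg 2: []
Peg 3: [3, 1]

After move 7 (3->0):
Peg 0: [1]
Peg 1: [6, 5, 4, 2]
Peg 2: []
Peg 3: [3]

After move 8 (3->2):
Peg 0: [1]
Peg 1: [6, 5, 4, 2]
Peg 2: [3]
Peg 3: []

After move 9 (2->3):
Peg 0: [1]
Peg 1: [6, 5, 4, 2]
Peg 2: []
Peg 3: [3]

Answer: Peg 0: [1]
Peg 1: [6, 5, 4, 2]
Peg 2: []
Peg 3: [3]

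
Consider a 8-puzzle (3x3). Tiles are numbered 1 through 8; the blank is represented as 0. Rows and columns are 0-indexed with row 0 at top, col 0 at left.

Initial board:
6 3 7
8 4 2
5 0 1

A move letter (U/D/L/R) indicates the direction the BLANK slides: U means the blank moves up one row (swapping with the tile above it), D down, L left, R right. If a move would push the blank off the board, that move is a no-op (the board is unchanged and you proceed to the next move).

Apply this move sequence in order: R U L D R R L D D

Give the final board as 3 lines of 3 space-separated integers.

Answer: 6 3 7
8 1 4
5 0 2

Derivation:
After move 1 (R):
6 3 7
8 4 2
5 1 0

After move 2 (U):
6 3 7
8 4 0
5 1 2

After move 3 (L):
6 3 7
8 0 4
5 1 2

After move 4 (D):
6 3 7
8 1 4
5 0 2

After move 5 (R):
6 3 7
8 1 4
5 2 0

After move 6 (R):
6 3 7
8 1 4
5 2 0

After move 7 (L):
6 3 7
8 1 4
5 0 2

After move 8 (D):
6 3 7
8 1 4
5 0 2

After move 9 (D):
6 3 7
8 1 4
5 0 2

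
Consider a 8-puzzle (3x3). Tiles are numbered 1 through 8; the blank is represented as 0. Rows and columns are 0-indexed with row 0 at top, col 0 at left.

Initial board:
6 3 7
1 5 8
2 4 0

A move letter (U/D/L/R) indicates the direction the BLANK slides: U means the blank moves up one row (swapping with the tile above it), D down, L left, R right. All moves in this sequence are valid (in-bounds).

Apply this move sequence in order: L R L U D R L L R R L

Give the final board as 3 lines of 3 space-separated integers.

After move 1 (L):
6 3 7
1 5 8
2 0 4

After move 2 (R):
6 3 7
1 5 8
2 4 0

After move 3 (L):
6 3 7
1 5 8
2 0 4

After move 4 (U):
6 3 7
1 0 8
2 5 4

After move 5 (D):
6 3 7
1 5 8
2 0 4

After move 6 (R):
6 3 7
1 5 8
2 4 0

After move 7 (L):
6 3 7
1 5 8
2 0 4

After move 8 (L):
6 3 7
1 5 8
0 2 4

After move 9 (R):
6 3 7
1 5 8
2 0 4

After move 10 (R):
6 3 7
1 5 8
2 4 0

After move 11 (L):
6 3 7
1 5 8
2 0 4

Answer: 6 3 7
1 5 8
2 0 4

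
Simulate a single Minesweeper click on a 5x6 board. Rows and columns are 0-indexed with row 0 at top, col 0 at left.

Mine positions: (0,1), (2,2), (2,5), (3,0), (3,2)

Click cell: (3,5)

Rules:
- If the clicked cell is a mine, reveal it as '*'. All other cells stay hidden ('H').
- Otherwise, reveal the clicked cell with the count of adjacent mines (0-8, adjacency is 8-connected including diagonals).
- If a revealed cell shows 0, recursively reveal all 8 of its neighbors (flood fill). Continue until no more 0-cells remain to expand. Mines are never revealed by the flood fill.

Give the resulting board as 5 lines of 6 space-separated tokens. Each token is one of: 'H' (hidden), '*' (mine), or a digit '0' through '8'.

H H H H H H
H H H H H H
H H H H H H
H H H H H 1
H H H H H H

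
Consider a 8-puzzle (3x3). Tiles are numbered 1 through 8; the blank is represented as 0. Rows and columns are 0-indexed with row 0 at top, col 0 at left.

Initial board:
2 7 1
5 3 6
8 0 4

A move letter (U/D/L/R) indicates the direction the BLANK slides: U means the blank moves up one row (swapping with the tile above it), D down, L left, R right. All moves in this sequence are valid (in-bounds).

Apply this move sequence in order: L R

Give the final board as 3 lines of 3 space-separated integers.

Answer: 2 7 1
5 3 6
8 0 4

Derivation:
After move 1 (L):
2 7 1
5 3 6
0 8 4

After move 2 (R):
2 7 1
5 3 6
8 0 4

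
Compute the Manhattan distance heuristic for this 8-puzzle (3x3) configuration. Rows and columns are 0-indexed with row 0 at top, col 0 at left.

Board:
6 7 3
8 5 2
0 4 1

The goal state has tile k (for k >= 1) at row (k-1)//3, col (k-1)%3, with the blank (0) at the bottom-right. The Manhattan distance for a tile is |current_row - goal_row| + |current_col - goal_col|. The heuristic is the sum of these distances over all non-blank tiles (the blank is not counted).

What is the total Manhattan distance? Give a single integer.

Tile 6: at (0,0), goal (1,2), distance |0-1|+|0-2| = 3
Tile 7: at (0,1), goal (2,0), distance |0-2|+|1-0| = 3
Tile 3: at (0,2), goal (0,2), distance |0-0|+|2-2| = 0
Tile 8: at (1,0), goal (2,1), distance |1-2|+|0-1| = 2
Tile 5: at (1,1), goal (1,1), distance |1-1|+|1-1| = 0
Tile 2: at (1,2), goal (0,1), distance |1-0|+|2-1| = 2
Tile 4: at (2,1), goal (1,0), distance |2-1|+|1-0| = 2
Tile 1: at (2,2), goal (0,0), distance |2-0|+|2-0| = 4
Sum: 3 + 3 + 0 + 2 + 0 + 2 + 2 + 4 = 16

Answer: 16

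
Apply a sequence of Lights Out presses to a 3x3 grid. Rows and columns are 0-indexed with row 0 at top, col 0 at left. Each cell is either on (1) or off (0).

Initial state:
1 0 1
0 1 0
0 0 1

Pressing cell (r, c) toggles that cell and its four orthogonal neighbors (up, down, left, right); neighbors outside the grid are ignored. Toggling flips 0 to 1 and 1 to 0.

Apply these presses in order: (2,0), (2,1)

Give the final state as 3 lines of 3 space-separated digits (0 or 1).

After press 1 at (2,0):
1 0 1
1 1 0
1 1 1

After press 2 at (2,1):
1 0 1
1 0 0
0 0 0

Answer: 1 0 1
1 0 0
0 0 0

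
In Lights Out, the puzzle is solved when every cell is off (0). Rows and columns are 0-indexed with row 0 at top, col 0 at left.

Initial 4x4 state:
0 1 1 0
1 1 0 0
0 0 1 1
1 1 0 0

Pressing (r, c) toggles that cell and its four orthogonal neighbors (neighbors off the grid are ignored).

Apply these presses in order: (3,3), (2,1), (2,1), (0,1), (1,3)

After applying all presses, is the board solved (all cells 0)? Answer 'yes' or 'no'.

After press 1 at (3,3):
0 1 1 0
1 1 0 0
0 0 1 0
1 1 1 1

After press 2 at (2,1):
0 1 1 0
1 0 0 0
1 1 0 0
1 0 1 1

After press 3 at (2,1):
0 1 1 0
1 1 0 0
0 0 1 0
1 1 1 1

After press 4 at (0,1):
1 0 0 0
1 0 0 0
0 0 1 0
1 1 1 1

After press 5 at (1,3):
1 0 0 1
1 0 1 1
0 0 1 1
1 1 1 1

Lights still on: 11

Answer: no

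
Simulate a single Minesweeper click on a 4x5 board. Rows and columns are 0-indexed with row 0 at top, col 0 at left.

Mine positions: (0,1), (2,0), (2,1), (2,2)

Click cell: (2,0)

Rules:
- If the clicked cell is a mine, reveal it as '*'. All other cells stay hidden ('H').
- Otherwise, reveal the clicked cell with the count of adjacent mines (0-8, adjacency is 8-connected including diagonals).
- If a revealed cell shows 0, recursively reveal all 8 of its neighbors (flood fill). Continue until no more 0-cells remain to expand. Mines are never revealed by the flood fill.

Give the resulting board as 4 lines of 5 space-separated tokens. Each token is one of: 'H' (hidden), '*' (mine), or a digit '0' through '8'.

H H H H H
H H H H H
* H H H H
H H H H H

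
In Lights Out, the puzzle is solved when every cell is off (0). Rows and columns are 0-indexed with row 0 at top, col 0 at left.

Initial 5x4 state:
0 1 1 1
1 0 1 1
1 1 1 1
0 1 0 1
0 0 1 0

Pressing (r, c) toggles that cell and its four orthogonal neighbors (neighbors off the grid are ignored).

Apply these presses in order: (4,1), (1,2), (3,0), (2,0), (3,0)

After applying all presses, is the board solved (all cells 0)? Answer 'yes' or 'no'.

Answer: no

Derivation:
After press 1 at (4,1):
0 1 1 1
1 0 1 1
1 1 1 1
0 0 0 1
1 1 0 0

After press 2 at (1,2):
0 1 0 1
1 1 0 0
1 1 0 1
0 0 0 1
1 1 0 0

After press 3 at (3,0):
0 1 0 1
1 1 0 0
0 1 0 1
1 1 0 1
0 1 0 0

After press 4 at (2,0):
0 1 0 1
0 1 0 0
1 0 0 1
0 1 0 1
0 1 0 0

After press 5 at (3,0):
0 1 0 1
0 1 0 0
0 0 0 1
1 0 0 1
1 1 0 0

Lights still on: 8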